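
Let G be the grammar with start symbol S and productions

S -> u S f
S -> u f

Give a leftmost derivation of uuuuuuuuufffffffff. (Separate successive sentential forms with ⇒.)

S ⇒ uSf ⇒ uuSff ⇒ uuuSfff ⇒ uuuuSffff ⇒ uuuuuSfffff ⇒ uuuuuuSffffff ⇒ uuuuuuuSfffffff ⇒ uuuuuuuuSffffffff ⇒ uuuuuuuuufffffffff

S ⇒ uSf   [S -> u S f]
uSf ⇒ uuSff   [S -> u S f]
uuSff ⇒ uuuSfff   [S -> u S f]
uuuSfff ⇒ uuuuSffff   [S -> u S f]
uuuuSffff ⇒ uuuuuSfffff   [S -> u S f]
uuuuuSfffff ⇒ uuuuuuSffffff   [S -> u S f]
uuuuuuSffffff ⇒ uuuuuuuSfffffff   [S -> u S f]
uuuuuuuSfffffff ⇒ uuuuuuuuSffffffff   [S -> u S f]
uuuuuuuuSffffffff ⇒ uuuuuuuuufffffffff   [S -> u f]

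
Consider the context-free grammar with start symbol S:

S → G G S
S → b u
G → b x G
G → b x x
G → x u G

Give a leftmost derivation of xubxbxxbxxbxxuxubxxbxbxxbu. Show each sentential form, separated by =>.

S => GGS   [S → G G S]
GGS => xuGGS   [G → x u G]
xuGGS => xubxGGS   [G → b x G]
xubxGGS => xubxbxxGS   [G → b x x]
xubxbxxGS => xubxbxxbxxS   [G → b x x]
xubxbxxbxxS => xubxbxxbxxGGS   [S → G G S]
xubxbxxbxxGGS => xubxbxxbxxbxGGS   [G → b x G]
xubxbxxbxxbxGGS => xubxbxxbxxbxxuGGS   [G → x u G]
xubxbxxbxxbxxuGGS => xubxbxxbxxbxxuxuGGS   [G → x u G]
xubxbxxbxxbxxuxuGGS => xubxbxxbxxbxxuxubxxGS   [G → b x x]
xubxbxxbxxbxxuxubxxGS => xubxbxxbxxbxxuxubxxbxGS   [G → b x G]
xubxbxxbxxbxxuxubxxbxGS => xubxbxxbxxbxxuxubxxbxbxxS   [G → b x x]
xubxbxxbxxbxxuxubxxbxbxxS => xubxbxxbxxbxxuxubxxbxbxxbu   [S → b u]

S=>GGS=>xuGGS=>xubxGGS=>xubxbxxGS=>xubxbxxbxxS=>xubxbxxbxxGGS=>xubxbxxbxxbxGGS=>xubxbxxbxxbxxuGGS=>xubxbxxbxxbxxuxuGGS=>xubxbxxbxxbxxuxubxxGS=>xubxbxxbxxbxxuxubxxbxGS=>xubxbxxbxxbxxuxubxxbxbxxS=>xubxbxxbxxbxxuxubxxbxbxxbu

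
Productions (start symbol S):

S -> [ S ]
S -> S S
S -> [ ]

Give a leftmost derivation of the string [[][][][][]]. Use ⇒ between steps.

S⇒[S]⇒[SS]⇒[SSS]⇒[SSSS]⇒[SSSSS]⇒[[]SSSS]⇒[[][]SSS]⇒[[][][]SS]⇒[[][][][]S]⇒[[][][][][]]

S ⇒ [S]   [S -> [ S ]]
[S] ⇒ [SS]   [S -> S S]
[SS] ⇒ [SSS]   [S -> S S]
[SSS] ⇒ [SSSS]   [S -> S S]
[SSSS] ⇒ [SSSSS]   [S -> S S]
[SSSSS] ⇒ [[]SSSS]   [S -> [ ]]
[[]SSSS] ⇒ [[][]SSS]   [S -> [ ]]
[[][]SSS] ⇒ [[][][]SS]   [S -> [ ]]
[[][][]SS] ⇒ [[][][][]S]   [S -> [ ]]
[[][][][]S] ⇒ [[][][][][]]   [S -> [ ]]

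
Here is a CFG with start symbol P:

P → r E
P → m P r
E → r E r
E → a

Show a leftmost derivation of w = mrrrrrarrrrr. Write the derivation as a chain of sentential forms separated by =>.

P => mPr => mrEr => mrrErr => mrrrErrr => mrrrrErrrr => mrrrrrErrrrr => mrrrrrarrrrr

P => mPr   [P → m P r]
mPr => mrEr   [P → r E]
mrEr => mrrErr   [E → r E r]
mrrErr => mrrrErrr   [E → r E r]
mrrrErrr => mrrrrErrrr   [E → r E r]
mrrrrErrrr => mrrrrrErrrrr   [E → r E r]
mrrrrrErrrrr => mrrrrrarrrrr   [E → a]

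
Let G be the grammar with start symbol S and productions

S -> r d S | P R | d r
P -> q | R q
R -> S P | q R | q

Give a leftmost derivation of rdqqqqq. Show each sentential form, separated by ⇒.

S ⇒ rdS   [S -> r d S]
rdS ⇒ rdPR   [S -> P R]
rdPR ⇒ rdqR   [P -> q]
rdqR ⇒ rdqSP   [R -> S P]
rdqSP ⇒ rdqPRP   [S -> P R]
rdqPRP ⇒ rdqRqRP   [P -> R q]
rdqRqRP ⇒ rdqqqRP   [R -> q]
rdqqqRP ⇒ rdqqqqP   [R -> q]
rdqqqqP ⇒ rdqqqqq   [P -> q]

S ⇒ rdS ⇒ rdPR ⇒ rdqR ⇒ rdqSP ⇒ rdqPRP ⇒ rdqRqRP ⇒ rdqqqRP ⇒ rdqqqqP ⇒ rdqqqqq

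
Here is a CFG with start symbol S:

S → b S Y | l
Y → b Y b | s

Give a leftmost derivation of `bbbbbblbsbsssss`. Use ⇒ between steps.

S ⇒ bSY ⇒ bbSYY ⇒ bbbSYYY ⇒ bbbbSYYYY ⇒ bbbbbSYYYYY ⇒ bbbbbbSYYYYYY ⇒ bbbbbblYYYYYY ⇒ bbbbbblbYbYYYYY ⇒ bbbbbblbsbYYYYY ⇒ bbbbbblbsbsYYYY ⇒ bbbbbblbsbssYYY ⇒ bbbbbblbsbsssYY ⇒ bbbbbblbsbssssY ⇒ bbbbbblbsbsssss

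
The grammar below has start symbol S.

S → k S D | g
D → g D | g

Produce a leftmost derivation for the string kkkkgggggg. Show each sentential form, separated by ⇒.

S ⇒ kSD ⇒ kkSDD ⇒ kkkSDDD ⇒ kkkkSDDDD ⇒ kkkkgDDDD ⇒ kkkkggDDDD ⇒ kkkkgggDDD ⇒ kkkkggggDD ⇒ kkkkgggggD ⇒ kkkkgggggg

S ⇒ kSD   [S → k S D]
kSD ⇒ kkSDD   [S → k S D]
kkSDD ⇒ kkkSDDD   [S → k S D]
kkkSDDD ⇒ kkkkSDDDD   [S → k S D]
kkkkSDDDD ⇒ kkkkgDDDD   [S → g]
kkkkgDDDD ⇒ kkkkggDDDD   [D → g D]
kkkkggDDDD ⇒ kkkkgggDDD   [D → g]
kkkkgggDDD ⇒ kkkkggggDD   [D → g]
kkkkggggDD ⇒ kkkkgggggD   [D → g]
kkkkgggggD ⇒ kkkkgggggg   [D → g]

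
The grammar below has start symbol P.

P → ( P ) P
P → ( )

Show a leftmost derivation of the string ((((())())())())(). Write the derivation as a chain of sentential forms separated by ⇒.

P ⇒ (P)P   [P → ( P ) P]
(P)P ⇒ ((P)P)P   [P → ( P ) P]
((P)P)P ⇒ (((P)P)P)P   [P → ( P ) P]
(((P)P)P)P ⇒ ((((P)P)P)P)P   [P → ( P ) P]
((((P)P)P)P)P ⇒ ((((())P)P)P)P   [P → ( )]
((((())P)P)P)P ⇒ ((((())())P)P)P   [P → ( )]
((((())())P)P)P ⇒ ((((())())())P)P   [P → ( )]
((((())())())P)P ⇒ ((((())())())())P   [P → ( )]
((((())())())())P ⇒ ((((())())())())()   [P → ( )]

P⇒(P)P⇒((P)P)P⇒(((P)P)P)P⇒((((P)P)P)P)P⇒((((())P)P)P)P⇒((((())())P)P)P⇒((((())())())P)P⇒((((())())())())P⇒((((())())())())()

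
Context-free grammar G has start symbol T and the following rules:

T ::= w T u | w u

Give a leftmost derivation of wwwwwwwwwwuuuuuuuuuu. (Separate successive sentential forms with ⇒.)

T ⇒ wTu   [T ::= w T u]
wTu ⇒ wwTuu   [T ::= w T u]
wwTuu ⇒ wwwTuuu   [T ::= w T u]
wwwTuuu ⇒ wwwwTuuuu   [T ::= w T u]
wwwwTuuuu ⇒ wwwwwTuuuuu   [T ::= w T u]
wwwwwTuuuuu ⇒ wwwwwwTuuuuuu   [T ::= w T u]
wwwwwwTuuuuuu ⇒ wwwwwwwTuuuuuuu   [T ::= w T u]
wwwwwwwTuuuuuuu ⇒ wwwwwwwwTuuuuuuuu   [T ::= w T u]
wwwwwwwwTuuuuuuuu ⇒ wwwwwwwwwTuuuuuuuuu   [T ::= w T u]
wwwwwwwwwTuuuuuuuuu ⇒ wwwwwwwwwwuuuuuuuuuu   [T ::= w u]

T ⇒ wTu ⇒ wwTuu ⇒ wwwTuuu ⇒ wwwwTuuuu ⇒ wwwwwTuuuuu ⇒ wwwwwwTuuuuuu ⇒ wwwwwwwTuuuuuuu ⇒ wwwwwwwwTuuuuuuuu ⇒ wwwwwwwwwTuuuuuuuuu ⇒ wwwwwwwwwwuuuuuuuuuu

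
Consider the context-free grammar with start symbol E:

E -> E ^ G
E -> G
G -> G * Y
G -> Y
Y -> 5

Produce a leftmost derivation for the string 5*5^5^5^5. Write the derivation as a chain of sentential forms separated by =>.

E => E^G   [E -> E ^ G]
E^G => E^G^G   [E -> E ^ G]
E^G^G => E^G^G^G   [E -> E ^ G]
E^G^G^G => G^G^G^G   [E -> G]
G^G^G^G => G*Y^G^G^G   [G -> G * Y]
G*Y^G^G^G => Y*Y^G^G^G   [G -> Y]
Y*Y^G^G^G => 5*Y^G^G^G   [Y -> 5]
5*Y^G^G^G => 5*5^G^G^G   [Y -> 5]
5*5^G^G^G => 5*5^Y^G^G   [G -> Y]
5*5^Y^G^G => 5*5^5^G^G   [Y -> 5]
5*5^5^G^G => 5*5^5^Y^G   [G -> Y]
5*5^5^Y^G => 5*5^5^5^G   [Y -> 5]
5*5^5^5^G => 5*5^5^5^Y   [G -> Y]
5*5^5^5^Y => 5*5^5^5^5   [Y -> 5]

E => E^G => E^G^G => E^G^G^G => G^G^G^G => G*Y^G^G^G => Y*Y^G^G^G => 5*Y^G^G^G => 5*5^G^G^G => 5*5^Y^G^G => 5*5^5^G^G => 5*5^5^Y^G => 5*5^5^5^G => 5*5^5^5^Y => 5*5^5^5^5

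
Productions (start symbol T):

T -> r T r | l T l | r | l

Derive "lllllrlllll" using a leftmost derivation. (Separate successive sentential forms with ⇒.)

T ⇒ lTl ⇒ llTll ⇒ lllTlll ⇒ llllTllll ⇒ lllllTlllll ⇒ lllllrlllll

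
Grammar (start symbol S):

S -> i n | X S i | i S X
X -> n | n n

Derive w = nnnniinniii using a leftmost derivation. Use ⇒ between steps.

S ⇒ XSi ⇒ nSi ⇒ nXSii ⇒ nnnSii ⇒ nnnXSiii ⇒ nnnnSiii ⇒ nnnniSXiii ⇒ nnnniinXiii ⇒ nnnniinniii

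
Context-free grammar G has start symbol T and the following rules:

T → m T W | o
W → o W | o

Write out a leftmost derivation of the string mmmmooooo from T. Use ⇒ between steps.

T ⇒ mTW   [T → m T W]
mTW ⇒ mmTWW   [T → m T W]
mmTWW ⇒ mmmTWWW   [T → m T W]
mmmTWWW ⇒ mmmmTWWWW   [T → m T W]
mmmmTWWWW ⇒ mmmmoWWWW   [T → o]
mmmmoWWWW ⇒ mmmmooWWW   [W → o]
mmmmooWWW ⇒ mmmmoooWW   [W → o]
mmmmoooWW ⇒ mmmmooooW   [W → o]
mmmmooooW ⇒ mmmmooooo   [W → o]

T ⇒ mTW ⇒ mmTWW ⇒ mmmTWWW ⇒ mmmmTWWWW ⇒ mmmmoWWWW ⇒ mmmmooWWW ⇒ mmmmoooWW ⇒ mmmmooooW ⇒ mmmmooooo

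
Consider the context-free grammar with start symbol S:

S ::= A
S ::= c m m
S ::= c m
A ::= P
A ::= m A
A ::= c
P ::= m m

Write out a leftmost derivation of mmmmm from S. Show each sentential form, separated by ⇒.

S ⇒ A   [S ::= A]
A ⇒ mA   [A ::= m A]
mA ⇒ mmA   [A ::= m A]
mmA ⇒ mmmA   [A ::= m A]
mmmA ⇒ mmmP   [A ::= P]
mmmP ⇒ mmmmm   [P ::= m m]

S⇒A⇒mA⇒mmA⇒mmmA⇒mmmP⇒mmmmm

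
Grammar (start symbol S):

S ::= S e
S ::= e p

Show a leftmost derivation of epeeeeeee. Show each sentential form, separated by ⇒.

S ⇒ Se   [S ::= S e]
Se ⇒ See   [S ::= S e]
See ⇒ Seee   [S ::= S e]
Seee ⇒ Seeee   [S ::= S e]
Seeee ⇒ Seeeee   [S ::= S e]
Seeeee ⇒ Seeeeee   [S ::= S e]
Seeeeee ⇒ Seeeeeee   [S ::= S e]
Seeeeeee ⇒ epeeeeeee   [S ::= e p]

S ⇒ Se ⇒ See ⇒ Seee ⇒ Seeee ⇒ Seeeee ⇒ Seeeeee ⇒ Seeeeeee ⇒ epeeeeeee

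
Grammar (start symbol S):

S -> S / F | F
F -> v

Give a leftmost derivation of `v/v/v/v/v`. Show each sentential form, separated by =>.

S => S/F => S/F/F => S/F/F/F => S/F/F/F/F => F/F/F/F/F => v/F/F/F/F => v/v/F/F/F => v/v/v/F/F => v/v/v/v/F => v/v/v/v/v

S => S/F   [S -> S / F]
S/F => S/F/F   [S -> S / F]
S/F/F => S/F/F/F   [S -> S / F]
S/F/F/F => S/F/F/F/F   [S -> S / F]
S/F/F/F/F => F/F/F/F/F   [S -> F]
F/F/F/F/F => v/F/F/F/F   [F -> v]
v/F/F/F/F => v/v/F/F/F   [F -> v]
v/v/F/F/F => v/v/v/F/F   [F -> v]
v/v/v/F/F => v/v/v/v/F   [F -> v]
v/v/v/v/F => v/v/v/v/v   [F -> v]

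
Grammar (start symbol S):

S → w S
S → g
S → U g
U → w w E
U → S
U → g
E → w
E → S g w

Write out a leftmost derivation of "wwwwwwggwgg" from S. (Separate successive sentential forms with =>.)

S => Ug   [S → U g]
Ug => Sg   [U → S]
Sg => Ugg   [S → U g]
Ugg => wwEgg   [U → w w E]
wwEgg => wwSgwgg   [E → S g w]
wwSgwgg => wwwSgwgg   [S → w S]
wwwSgwgg => wwwUggwgg   [S → U g]
wwwUggwgg => wwwwwEggwgg   [U → w w E]
wwwwwEggwgg => wwwwwwggwgg   [E → w]

S => Ug => Sg => Ugg => wwEgg => wwSgwgg => wwwSgwgg => wwwUggwgg => wwwwwEggwgg => wwwwwwggwgg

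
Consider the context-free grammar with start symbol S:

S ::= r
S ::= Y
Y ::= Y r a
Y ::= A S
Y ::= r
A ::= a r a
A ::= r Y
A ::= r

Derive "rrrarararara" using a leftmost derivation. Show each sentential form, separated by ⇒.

S ⇒ Y ⇒ Yra ⇒ ASra ⇒ rSra ⇒ rYra ⇒ rYrara ⇒ rYrarara ⇒ rYrararara ⇒ rYrarararara ⇒ rrrarararara

S ⇒ Y   [S ::= Y]
Y ⇒ Yra   [Y ::= Y r a]
Yra ⇒ ASra   [Y ::= A S]
ASra ⇒ rSra   [A ::= r]
rSra ⇒ rYra   [S ::= Y]
rYra ⇒ rYrara   [Y ::= Y r a]
rYrara ⇒ rYrarara   [Y ::= Y r a]
rYrarara ⇒ rYrararara   [Y ::= Y r a]
rYrararara ⇒ rYrarararara   [Y ::= Y r a]
rYrarararara ⇒ rrrarararara   [Y ::= r]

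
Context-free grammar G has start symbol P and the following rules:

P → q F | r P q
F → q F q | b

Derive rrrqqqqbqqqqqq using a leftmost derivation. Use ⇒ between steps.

P ⇒ rPq ⇒ rrPqq ⇒ rrrPqqq ⇒ rrrqFqqq ⇒ rrrqqFqqqq ⇒ rrrqqqFqqqqq ⇒ rrrqqqqFqqqqqq ⇒ rrrqqqqbqqqqqq

P ⇒ rPq   [P → r P q]
rPq ⇒ rrPqq   [P → r P q]
rrPqq ⇒ rrrPqqq   [P → r P q]
rrrPqqq ⇒ rrrqFqqq   [P → q F]
rrrqFqqq ⇒ rrrqqFqqqq   [F → q F q]
rrrqqFqqqq ⇒ rrrqqqFqqqqq   [F → q F q]
rrrqqqFqqqqq ⇒ rrrqqqqFqqqqqq   [F → q F q]
rrrqqqqFqqqqqq ⇒ rrrqqqqbqqqqqq   [F → b]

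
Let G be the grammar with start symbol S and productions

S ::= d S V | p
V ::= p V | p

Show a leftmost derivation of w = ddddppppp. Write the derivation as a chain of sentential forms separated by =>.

S=>dSV=>ddSVV=>dddSVVV=>ddddSVVVV=>ddddpVVVV=>ddddppVVV=>ddddpppVV=>ddddppppV=>ddddppppp

S => dSV   [S ::= d S V]
dSV => ddSVV   [S ::= d S V]
ddSVV => dddSVVV   [S ::= d S V]
dddSVVV => ddddSVVVV   [S ::= d S V]
ddddSVVVV => ddddpVVVV   [S ::= p]
ddddpVVVV => ddddppVVV   [V ::= p]
ddddppVVV => ddddpppVV   [V ::= p]
ddddpppVV => ddddppppV   [V ::= p]
ddddppppV => ddddppppp   [V ::= p]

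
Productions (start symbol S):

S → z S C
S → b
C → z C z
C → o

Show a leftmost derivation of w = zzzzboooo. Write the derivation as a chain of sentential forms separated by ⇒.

S ⇒ zSC   [S → z S C]
zSC ⇒ zzSCC   [S → z S C]
zzSCC ⇒ zzzSCCC   [S → z S C]
zzzSCCC ⇒ zzzzSCCCC   [S → z S C]
zzzzSCCCC ⇒ zzzzbCCCC   [S → b]
zzzzbCCCC ⇒ zzzzboCCC   [C → o]
zzzzboCCC ⇒ zzzzbooCC   [C → o]
zzzzbooCC ⇒ zzzzboooC   [C → o]
zzzzboooC ⇒ zzzzboooo   [C → o]

S ⇒ zSC ⇒ zzSCC ⇒ zzzSCCC ⇒ zzzzSCCCC ⇒ zzzzbCCCC ⇒ zzzzboCCC ⇒ zzzzbooCC ⇒ zzzzboooC ⇒ zzzzboooo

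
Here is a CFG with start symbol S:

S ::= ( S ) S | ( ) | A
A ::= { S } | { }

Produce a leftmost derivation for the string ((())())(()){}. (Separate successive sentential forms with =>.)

S=>(S)S=>((S)S)S=>((())S)S=>((())())S=>((())())(S)S=>((())())(())S=>((())())(())A=>((())())(()){}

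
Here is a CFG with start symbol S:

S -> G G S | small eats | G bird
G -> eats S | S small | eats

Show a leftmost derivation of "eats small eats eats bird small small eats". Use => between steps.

S => G G S => eats S G S => eats small eats G S => eats small eats S small S => eats small eats G bird small S => eats small eats eats bird small S => eats small eats eats bird small small eats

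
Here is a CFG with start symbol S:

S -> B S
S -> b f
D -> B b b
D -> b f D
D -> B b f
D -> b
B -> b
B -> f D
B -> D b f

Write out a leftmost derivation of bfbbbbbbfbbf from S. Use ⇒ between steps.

S ⇒ BS ⇒ bS ⇒ bBS ⇒ bDbfS ⇒ bBbbbfS ⇒ bfDbbbfS ⇒ bfBbbbbbfS ⇒ bfbbbbbbfS ⇒ bfbbbbbbfBS ⇒ bfbbbbbbfbS ⇒ bfbbbbbbfbbf

S ⇒ BS   [S -> B S]
BS ⇒ bS   [B -> b]
bS ⇒ bBS   [S -> B S]
bBS ⇒ bDbfS   [B -> D b f]
bDbfS ⇒ bBbbbfS   [D -> B b b]
bBbbbfS ⇒ bfDbbbfS   [B -> f D]
bfDbbbfS ⇒ bfBbbbbbfS   [D -> B b b]
bfBbbbbbfS ⇒ bfbbbbbbfS   [B -> b]
bfbbbbbbfS ⇒ bfbbbbbbfBS   [S -> B S]
bfbbbbbbfBS ⇒ bfbbbbbbfbS   [B -> b]
bfbbbbbbfbS ⇒ bfbbbbbbfbbf   [S -> b f]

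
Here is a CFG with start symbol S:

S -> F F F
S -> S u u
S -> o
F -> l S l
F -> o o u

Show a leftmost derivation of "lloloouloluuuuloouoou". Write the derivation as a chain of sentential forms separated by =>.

S => FFF => lSlFF => lSuulFF => lSuuuulFF => lFFFuuuulFF => llSlFFuuuulFF => llolFFuuuulFF => lloloouFuuuulFF => llolooulSluuuulFF => lloloouloluuuulFF => lloloouloluuuuloouF => lloloouloluuuuloouoou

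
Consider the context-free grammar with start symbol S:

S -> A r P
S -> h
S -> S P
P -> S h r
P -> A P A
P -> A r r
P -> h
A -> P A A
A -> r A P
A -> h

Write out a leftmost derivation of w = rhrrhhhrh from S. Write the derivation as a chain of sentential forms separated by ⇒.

S ⇒ ArP ⇒ rAPrP ⇒ rPAAPrP ⇒ rArrAAPrP ⇒ rhrrAAPrP ⇒ rhrrhAPrP ⇒ rhrrhhPrP ⇒ rhrrhhhrP ⇒ rhrrhhhrh

S ⇒ ArP   [S -> A r P]
ArP ⇒ rAPrP   [A -> r A P]
rAPrP ⇒ rPAAPrP   [A -> P A A]
rPAAPrP ⇒ rArrAAPrP   [P -> A r r]
rArrAAPrP ⇒ rhrrAAPrP   [A -> h]
rhrrAAPrP ⇒ rhrrhAPrP   [A -> h]
rhrrhAPrP ⇒ rhrrhhPrP   [A -> h]
rhrrhhPrP ⇒ rhrrhhhrP   [P -> h]
rhrrhhhrP ⇒ rhrrhhhrh   [P -> h]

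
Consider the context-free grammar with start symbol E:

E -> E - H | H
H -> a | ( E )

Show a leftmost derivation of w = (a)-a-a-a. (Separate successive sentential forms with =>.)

E => E-H => E-H-H => E-H-H-H => H-H-H-H => (E)-H-H-H => (H)-H-H-H => (a)-H-H-H => (a)-a-H-H => (a)-a-a-H => (a)-a-a-a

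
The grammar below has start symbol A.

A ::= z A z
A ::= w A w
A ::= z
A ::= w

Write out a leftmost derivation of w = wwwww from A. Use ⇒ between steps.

A ⇒ wAw ⇒ wwAww ⇒ wwwww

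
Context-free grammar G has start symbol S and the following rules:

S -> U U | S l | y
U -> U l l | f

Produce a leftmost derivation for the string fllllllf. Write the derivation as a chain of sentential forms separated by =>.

S=>UU=>UllU=>UllllU=>UllllllU=>fllllllU=>fllllllf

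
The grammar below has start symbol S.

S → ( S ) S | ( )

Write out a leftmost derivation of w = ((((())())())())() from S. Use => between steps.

S => (S)S => ((S)S)S => (((S)S)S)S => ((((S)S)S)S)S => ((((())S)S)S)S => ((((())())S)S)S => ((((())())())S)S => ((((())())())())S => ((((())())())())()

S => (S)S   [S → ( S ) S]
(S)S => ((S)S)S   [S → ( S ) S]
((S)S)S => (((S)S)S)S   [S → ( S ) S]
(((S)S)S)S => ((((S)S)S)S)S   [S → ( S ) S]
((((S)S)S)S)S => ((((())S)S)S)S   [S → ( )]
((((())S)S)S)S => ((((())())S)S)S   [S → ( )]
((((())())S)S)S => ((((())())())S)S   [S → ( )]
((((())())())S)S => ((((())())())())S   [S → ( )]
((((())())())())S => ((((())())())())()   [S → ( )]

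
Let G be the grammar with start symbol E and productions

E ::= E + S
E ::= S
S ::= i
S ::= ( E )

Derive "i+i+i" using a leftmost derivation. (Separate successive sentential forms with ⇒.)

E ⇒ E+S ⇒ E+S+S ⇒ S+S+S ⇒ i+S+S ⇒ i+i+S ⇒ i+i+i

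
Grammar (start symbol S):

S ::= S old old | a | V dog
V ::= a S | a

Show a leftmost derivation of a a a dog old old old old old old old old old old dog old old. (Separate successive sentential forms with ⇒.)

S ⇒ S old old   [S ::= S old old]
S old old ⇒ V dog old old   [S ::= V dog]
V dog old old ⇒ a S dog old old   [V ::= a S]
a S dog old old ⇒ a S old old dog old old   [S ::= S old old]
a S old old dog old old ⇒ a S old old old old dog old old   [S ::= S old old]
a S old old old old dog old old ⇒ a S old old old old old old dog old old   [S ::= S old old]
a S old old old old old old dog old old ⇒ a S old old old old old old old old dog old old   [S ::= S old old]
a S old old old old old old old old dog old old ⇒ a S old old old old old old old old old old dog old old   [S ::= S old old]
a S old old old old old old old old old old dog old old ⇒ a V dog old old old old old old old old old old dog old old   [S ::= V dog]
a V dog old old old old old old old old old old dog old old ⇒ a a S dog old old old old old old old old old old dog old old   [V ::= a S]
a a S dog old old old old old old old old old old dog old old ⇒ a a a dog old old old old old old old old old old dog old old   [S ::= a]

S ⇒ S old old ⇒ V dog old old ⇒ a S dog old old ⇒ a S old old dog old old ⇒ a S old old old old dog old old ⇒ a S old old old old old old dog old old ⇒ a S old old old old old old old old dog old old ⇒ a S old old old old old old old old old old dog old old ⇒ a V dog old old old old old old old old old old dog old old ⇒ a a S dog old old old old old old old old old old dog old old ⇒ a a a dog old old old old old old old old old old dog old old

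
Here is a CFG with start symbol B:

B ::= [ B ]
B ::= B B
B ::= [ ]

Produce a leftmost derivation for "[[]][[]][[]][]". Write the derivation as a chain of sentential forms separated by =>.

B => BB => BBB => BBBB => [B]BBB => [[]]BBB => [[]][B]BB => [[]][[]]BB => [[]][[]][B]B => [[]][[]][[]]B => [[]][[]][[]][]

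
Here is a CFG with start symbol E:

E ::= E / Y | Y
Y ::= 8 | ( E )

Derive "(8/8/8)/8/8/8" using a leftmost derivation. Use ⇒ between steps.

E ⇒ E/Y   [E ::= E / Y]
E/Y ⇒ E/Y/Y   [E ::= E / Y]
E/Y/Y ⇒ E/Y/Y/Y   [E ::= E / Y]
E/Y/Y/Y ⇒ Y/Y/Y/Y   [E ::= Y]
Y/Y/Y/Y ⇒ (E)/Y/Y/Y   [Y ::= ( E )]
(E)/Y/Y/Y ⇒ (E/Y)/Y/Y/Y   [E ::= E / Y]
(E/Y)/Y/Y/Y ⇒ (E/Y/Y)/Y/Y/Y   [E ::= E / Y]
(E/Y/Y)/Y/Y/Y ⇒ (Y/Y/Y)/Y/Y/Y   [E ::= Y]
(Y/Y/Y)/Y/Y/Y ⇒ (8/Y/Y)/Y/Y/Y   [Y ::= 8]
(8/Y/Y)/Y/Y/Y ⇒ (8/8/Y)/Y/Y/Y   [Y ::= 8]
(8/8/Y)/Y/Y/Y ⇒ (8/8/8)/Y/Y/Y   [Y ::= 8]
(8/8/8)/Y/Y/Y ⇒ (8/8/8)/8/Y/Y   [Y ::= 8]
(8/8/8)/8/Y/Y ⇒ (8/8/8)/8/8/Y   [Y ::= 8]
(8/8/8)/8/8/Y ⇒ (8/8/8)/8/8/8   [Y ::= 8]

E ⇒ E/Y ⇒ E/Y/Y ⇒ E/Y/Y/Y ⇒ Y/Y/Y/Y ⇒ (E)/Y/Y/Y ⇒ (E/Y)/Y/Y/Y ⇒ (E/Y/Y)/Y/Y/Y ⇒ (Y/Y/Y)/Y/Y/Y ⇒ (8/Y/Y)/Y/Y/Y ⇒ (8/8/Y)/Y/Y/Y ⇒ (8/8/8)/Y/Y/Y ⇒ (8/8/8)/8/Y/Y ⇒ (8/8/8)/8/8/Y ⇒ (8/8/8)/8/8/8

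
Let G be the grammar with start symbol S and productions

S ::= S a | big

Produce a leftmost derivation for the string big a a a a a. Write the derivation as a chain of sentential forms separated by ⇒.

S ⇒ S a ⇒ S a a ⇒ S a a a ⇒ S a a a a ⇒ S a a a a a ⇒ big a a a a a

S ⇒ S a   [S ::= S a]
S a ⇒ S a a   [S ::= S a]
S a a ⇒ S a a a   [S ::= S a]
S a a a ⇒ S a a a a   [S ::= S a]
S a a a a ⇒ S a a a a a   [S ::= S a]
S a a a a a ⇒ big a a a a a   [S ::= big]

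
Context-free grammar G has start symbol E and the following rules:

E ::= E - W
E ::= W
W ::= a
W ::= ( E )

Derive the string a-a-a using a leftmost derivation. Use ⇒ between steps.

E⇒E-W⇒E-W-W⇒W-W-W⇒a-W-W⇒a-a-W⇒a-a-a

E ⇒ E-W   [E ::= E - W]
E-W ⇒ E-W-W   [E ::= E - W]
E-W-W ⇒ W-W-W   [E ::= W]
W-W-W ⇒ a-W-W   [W ::= a]
a-W-W ⇒ a-a-W   [W ::= a]
a-a-W ⇒ a-a-a   [W ::= a]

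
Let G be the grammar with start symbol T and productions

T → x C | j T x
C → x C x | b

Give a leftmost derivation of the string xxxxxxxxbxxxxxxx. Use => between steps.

T => xC => xxCx => xxxCxx => xxxxCxxx => xxxxxCxxxx => xxxxxxCxxxxx => xxxxxxxCxxxxxx => xxxxxxxxCxxxxxxx => xxxxxxxxbxxxxxxx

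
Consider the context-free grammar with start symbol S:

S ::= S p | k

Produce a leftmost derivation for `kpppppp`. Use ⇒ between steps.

S⇒Sp⇒Spp⇒Sppp⇒Spppp⇒Sppppp⇒Spppppp⇒kpppppp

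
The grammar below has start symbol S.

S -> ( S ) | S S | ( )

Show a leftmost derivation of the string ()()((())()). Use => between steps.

S => SS   [S -> S S]
SS => ()S   [S -> ( )]
()S => ()SS   [S -> S S]
()SS => ()()S   [S -> ( )]
()()S => ()()(S)   [S -> ( S )]
()()(S) => ()()(SS)   [S -> S S]
()()(SS) => ()()((S)S)   [S -> ( S )]
()()((S)S) => ()()((())S)   [S -> ( )]
()()((())S) => ()()((())())   [S -> ( )]

S=>SS=>()S=>()SS=>()()S=>()()(S)=>()()(SS)=>()()((S)S)=>()()((())S)=>()()((())())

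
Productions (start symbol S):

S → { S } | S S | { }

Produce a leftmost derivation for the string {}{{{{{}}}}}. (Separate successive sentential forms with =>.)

S => SS => {}S => {}{S} => {}{{S}} => {}{{{S}}} => {}{{{{S}}}} => {}{{{{{}}}}}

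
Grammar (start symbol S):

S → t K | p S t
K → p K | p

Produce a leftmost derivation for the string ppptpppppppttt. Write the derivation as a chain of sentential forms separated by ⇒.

S⇒pSt⇒ppStt⇒pppSttt⇒ppptKttt⇒ppptpKttt⇒ppptppKttt⇒ppptpppKttt⇒ppptppppKttt⇒ppptpppppKttt⇒ppptppppppKttt⇒ppptpppppppttt

S ⇒ pSt   [S → p S t]
pSt ⇒ ppStt   [S → p S t]
ppStt ⇒ pppSttt   [S → p S t]
pppSttt ⇒ ppptKttt   [S → t K]
ppptKttt ⇒ ppptpKttt   [K → p K]
ppptpKttt ⇒ ppptppKttt   [K → p K]
ppptppKttt ⇒ ppptpppKttt   [K → p K]
ppptpppKttt ⇒ ppptppppKttt   [K → p K]
ppptppppKttt ⇒ ppptpppppKttt   [K → p K]
ppptpppppKttt ⇒ ppptppppppKttt   [K → p K]
ppptppppppKttt ⇒ ppptpppppppttt   [K → p]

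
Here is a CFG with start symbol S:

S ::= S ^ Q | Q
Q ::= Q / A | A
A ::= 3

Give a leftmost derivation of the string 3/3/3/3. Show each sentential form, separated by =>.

S => Q   [S ::= Q]
Q => Q/A   [Q ::= Q / A]
Q/A => Q/A/A   [Q ::= Q / A]
Q/A/A => Q/A/A/A   [Q ::= Q / A]
Q/A/A/A => A/A/A/A   [Q ::= A]
A/A/A/A => 3/A/A/A   [A ::= 3]
3/A/A/A => 3/3/A/A   [A ::= 3]
3/3/A/A => 3/3/3/A   [A ::= 3]
3/3/3/A => 3/3/3/3   [A ::= 3]

S=>Q=>Q/A=>Q/A/A=>Q/A/A/A=>A/A/A/A=>3/A/A/A=>3/3/A/A=>3/3/3/A=>3/3/3/3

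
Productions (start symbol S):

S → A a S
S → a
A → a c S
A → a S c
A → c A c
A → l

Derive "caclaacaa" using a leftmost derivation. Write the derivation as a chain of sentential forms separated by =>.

S => AaS => cAcaS => cacScaS => cacAaScaS => caclaScaS => caclaacaS => caclaacaa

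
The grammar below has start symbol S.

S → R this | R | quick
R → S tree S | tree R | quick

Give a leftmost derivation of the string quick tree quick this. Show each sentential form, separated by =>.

S => R this => S tree S this => quick tree S this => quick tree quick this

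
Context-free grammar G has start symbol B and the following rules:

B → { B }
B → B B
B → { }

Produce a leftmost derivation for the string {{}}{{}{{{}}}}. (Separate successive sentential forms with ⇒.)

B ⇒ BB   [B → B B]
BB ⇒ {B}B   [B → { B }]
{B}B ⇒ {{}}B   [B → { }]
{{}}B ⇒ {{}}{B}   [B → { B }]
{{}}{B} ⇒ {{}}{BB}   [B → B B]
{{}}{BB} ⇒ {{}}{{}B}   [B → { }]
{{}}{{}B} ⇒ {{}}{{}{B}}   [B → { B }]
{{}}{{}{B}} ⇒ {{}}{{}{{B}}}   [B → { B }]
{{}}{{}{{B}}} ⇒ {{}}{{}{{{}}}}   [B → { }]

B ⇒ BB ⇒ {B}B ⇒ {{}}B ⇒ {{}}{B} ⇒ {{}}{BB} ⇒ {{}}{{}B} ⇒ {{}}{{}{B}} ⇒ {{}}{{}{{B}}} ⇒ {{}}{{}{{{}}}}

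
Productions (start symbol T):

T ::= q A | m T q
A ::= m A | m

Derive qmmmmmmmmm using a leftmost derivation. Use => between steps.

T => qA => qmA => qmmA => qmmmA => qmmmmA => qmmmmmA => qmmmmmmA => qmmmmmmmA => qmmmmmmmmA => qmmmmmmmmm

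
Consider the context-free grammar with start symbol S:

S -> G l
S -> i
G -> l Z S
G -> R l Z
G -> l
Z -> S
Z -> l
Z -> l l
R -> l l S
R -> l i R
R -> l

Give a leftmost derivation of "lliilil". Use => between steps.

S=>Gl=>lZSl=>lSSl=>lGlSl=>llZSlSl=>llSSlSl=>lliSlSl=>lliilSl=>lliilil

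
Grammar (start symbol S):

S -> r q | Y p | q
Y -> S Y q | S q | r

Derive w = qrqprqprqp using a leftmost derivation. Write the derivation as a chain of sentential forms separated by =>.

S => Yp => SYqp => YpYqp => SYqpYqp => YpYqpYqp => SYqpYqpYqp => qYqpYqpYqp => qrqpYqpYqp => qrqprqpYqp => qrqprqprqp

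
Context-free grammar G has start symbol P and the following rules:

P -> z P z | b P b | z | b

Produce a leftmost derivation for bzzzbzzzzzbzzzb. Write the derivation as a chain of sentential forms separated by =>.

P => bPb   [P -> b P b]
bPb => bzPzb   [P -> z P z]
bzPzb => bzzPzzb   [P -> z P z]
bzzPzzb => bzzzPzzzb   [P -> z P z]
bzzzPzzzb => bzzzbPbzzzb   [P -> b P b]
bzzzbPbzzzb => bzzzbzPzbzzzb   [P -> z P z]
bzzzbzPzbzzzb => bzzzbzzPzzbzzzb   [P -> z P z]
bzzzbzzPzzbzzzb => bzzzbzzzzzbzzzb   [P -> z]

P => bPb => bzPzb => bzzPzzb => bzzzPzzzb => bzzzbPbzzzb => bzzzbzPzbzzzb => bzzzbzzPzzbzzzb => bzzzbzzzzzbzzzb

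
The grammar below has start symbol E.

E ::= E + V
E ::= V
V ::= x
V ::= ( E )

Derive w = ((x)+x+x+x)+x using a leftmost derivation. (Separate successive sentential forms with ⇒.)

E⇒E+V⇒V+V⇒(E)+V⇒(E+V)+V⇒(E+V+V)+V⇒(E+V+V+V)+V⇒(V+V+V+V)+V⇒((E)+V+V+V)+V⇒((V)+V+V+V)+V⇒((x)+V+V+V)+V⇒((x)+x+V+V)+V⇒((x)+x+x+V)+V⇒((x)+x+x+x)+V⇒((x)+x+x+x)+x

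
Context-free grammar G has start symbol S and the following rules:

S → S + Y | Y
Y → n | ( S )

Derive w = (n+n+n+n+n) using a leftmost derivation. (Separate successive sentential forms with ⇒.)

S⇒Y⇒(S)⇒(S+Y)⇒(S+Y+Y)⇒(S+Y+Y+Y)⇒(S+Y+Y+Y+Y)⇒(Y+Y+Y+Y+Y)⇒(n+Y+Y+Y+Y)⇒(n+n+Y+Y+Y)⇒(n+n+n+Y+Y)⇒(n+n+n+n+Y)⇒(n+n+n+n+n)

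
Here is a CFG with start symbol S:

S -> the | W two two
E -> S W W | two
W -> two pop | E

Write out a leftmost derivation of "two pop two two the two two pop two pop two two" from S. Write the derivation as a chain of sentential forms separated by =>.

S => W two two   [S -> W two two]
W two two => E two two   [W -> E]
E two two => S W W two two   [E -> S W W]
S W W two two => W two two W W two two   [S -> W two two]
W two two W W two two => two pop two two W W two two   [W -> two pop]
two pop two two W W two two => two pop two two E W two two   [W -> E]
two pop two two E W two two => two pop two two S W W W two two   [E -> S W W]
two pop two two S W W W two two => two pop two two the W W W two two   [S -> the]
two pop two two the W W W two two => two pop two two the E W W two two   [W -> E]
two pop two two the E W W two two => two pop two two the two W W two two   [E -> two]
two pop two two the two W W two two => two pop two two the two two pop W two two   [W -> two pop]
two pop two two the two two pop W two two => two pop two two the two two pop two pop two two   [W -> two pop]

S => W two two => E two two => S W W two two => W two two W W two two => two pop two two W W two two => two pop two two E W two two => two pop two two S W W W two two => two pop two two the W W W two two => two pop two two the E W W two two => two pop two two the two W W two two => two pop two two the two two pop W two two => two pop two two the two two pop two pop two two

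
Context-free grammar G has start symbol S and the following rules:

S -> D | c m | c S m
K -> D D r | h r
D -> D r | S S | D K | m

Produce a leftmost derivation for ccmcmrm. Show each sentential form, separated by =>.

S => cSm   [S -> c S m]
cSm => cDm   [S -> D]
cDm => cDrm   [D -> D r]
cDrm => cSSrm   [D -> S S]
cSSrm => ccmSrm   [S -> c m]
ccmSrm => ccmcmrm   [S -> c m]

S => cSm => cDm => cDrm => cSSrm => ccmSrm => ccmcmrm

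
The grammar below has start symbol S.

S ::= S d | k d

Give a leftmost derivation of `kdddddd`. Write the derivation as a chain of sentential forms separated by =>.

S => Sd   [S ::= S d]
Sd => Sdd   [S ::= S d]
Sdd => Sddd   [S ::= S d]
Sddd => Sdddd   [S ::= S d]
Sdddd => Sddddd   [S ::= S d]
Sddddd => kdddddd   [S ::= k d]

S => Sd => Sdd => Sddd => Sdddd => Sddddd => kdddddd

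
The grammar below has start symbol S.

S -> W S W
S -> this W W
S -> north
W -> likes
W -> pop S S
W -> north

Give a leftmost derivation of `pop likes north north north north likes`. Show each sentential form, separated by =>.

S => W S W => pop S S S W => pop W S W S S W => pop likes S W S S W => pop likes north W S S W => pop likes north north S S W => pop likes north north north S W => pop likes north north north north W => pop likes north north north north likes

S => W S W   [S -> W S W]
W S W => pop S S S W   [W -> pop S S]
pop S S S W => pop W S W S S W   [S -> W S W]
pop W S W S S W => pop likes S W S S W   [W -> likes]
pop likes S W S S W => pop likes north W S S W   [S -> north]
pop likes north W S S W => pop likes north north S S W   [W -> north]
pop likes north north S S W => pop likes north north north S W   [S -> north]
pop likes north north north S W => pop likes north north north north W   [S -> north]
pop likes north north north north W => pop likes north north north north likes   [W -> likes]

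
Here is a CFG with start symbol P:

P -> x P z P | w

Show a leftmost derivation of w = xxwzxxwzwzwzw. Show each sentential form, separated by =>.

P=>xPzP=>xxPzPzP=>xxwzPzP=>xxwzxPzPzP=>xxwzxxPzPzPzP=>xxwzxxwzPzPzP=>xxwzxxwzwzPzP=>xxwzxxwzwzwzP=>xxwzxxwzwzwzw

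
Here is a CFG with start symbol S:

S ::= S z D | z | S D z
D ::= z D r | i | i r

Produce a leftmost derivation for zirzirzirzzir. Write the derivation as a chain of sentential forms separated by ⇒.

S ⇒ SzD ⇒ SDzzD ⇒ SDzDzzD ⇒ SDzDzDzzD ⇒ zDzDzDzzD ⇒ zirzDzDzzD ⇒ zirzirzDzzD ⇒ zirzirzirzzD ⇒ zirzirzirzzir

S ⇒ SzD   [S ::= S z D]
SzD ⇒ SDzzD   [S ::= S D z]
SDzzD ⇒ SDzDzzD   [S ::= S D z]
SDzDzzD ⇒ SDzDzDzzD   [S ::= S D z]
SDzDzDzzD ⇒ zDzDzDzzD   [S ::= z]
zDzDzDzzD ⇒ zirzDzDzzD   [D ::= i r]
zirzDzDzzD ⇒ zirzirzDzzD   [D ::= i r]
zirzirzDzzD ⇒ zirzirzirzzD   [D ::= i r]
zirzirzirzzD ⇒ zirzirzirzzir   [D ::= i r]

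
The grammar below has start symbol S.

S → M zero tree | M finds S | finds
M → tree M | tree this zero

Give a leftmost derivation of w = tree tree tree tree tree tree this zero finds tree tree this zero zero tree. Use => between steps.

S => M finds S => tree M finds S => tree tree M finds S => tree tree tree M finds S => tree tree tree tree M finds S => tree tree tree tree tree M finds S => tree tree tree tree tree tree this zero finds S => tree tree tree tree tree tree this zero finds M zero tree => tree tree tree tree tree tree this zero finds tree M zero tree => tree tree tree tree tree tree this zero finds tree tree this zero zero tree

S => M finds S   [S → M finds S]
M finds S => tree M finds S   [M → tree M]
tree M finds S => tree tree M finds S   [M → tree M]
tree tree M finds S => tree tree tree M finds S   [M → tree M]
tree tree tree M finds S => tree tree tree tree M finds S   [M → tree M]
tree tree tree tree M finds S => tree tree tree tree tree M finds S   [M → tree M]
tree tree tree tree tree M finds S => tree tree tree tree tree tree this zero finds S   [M → tree this zero]
tree tree tree tree tree tree this zero finds S => tree tree tree tree tree tree this zero finds M zero tree   [S → M zero tree]
tree tree tree tree tree tree this zero finds M zero tree => tree tree tree tree tree tree this zero finds tree M zero tree   [M → tree M]
tree tree tree tree tree tree this zero finds tree M zero tree => tree tree tree tree tree tree this zero finds tree tree this zero zero tree   [M → tree this zero]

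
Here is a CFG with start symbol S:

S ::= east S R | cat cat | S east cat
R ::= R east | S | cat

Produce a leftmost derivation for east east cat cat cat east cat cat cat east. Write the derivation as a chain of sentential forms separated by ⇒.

S ⇒ east S R ⇒ east east S R R ⇒ east east cat cat R R ⇒ east east cat cat cat R ⇒ east east cat cat cat R east ⇒ east east cat cat cat S east ⇒ east east cat cat cat east S R east ⇒ east east cat cat cat east cat cat R east ⇒ east east cat cat cat east cat cat cat east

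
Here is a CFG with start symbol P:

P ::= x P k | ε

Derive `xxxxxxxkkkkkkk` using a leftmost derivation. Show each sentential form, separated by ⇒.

P⇒xPk⇒xxPkk⇒xxxPkkk⇒xxxxPkkkk⇒xxxxxPkkkkk⇒xxxxxxPkkkkkk⇒xxxxxxxPkkkkkkk⇒xxxxxxxkkkkkkk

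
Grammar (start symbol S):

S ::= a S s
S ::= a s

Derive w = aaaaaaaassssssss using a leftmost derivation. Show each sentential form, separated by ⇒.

S⇒aSs⇒aaSss⇒aaaSsss⇒aaaaSssss⇒aaaaaSsssss⇒aaaaaaSssssss⇒aaaaaaaSsssssss⇒aaaaaaaassssssss

S ⇒ aSs   [S ::= a S s]
aSs ⇒ aaSss   [S ::= a S s]
aaSss ⇒ aaaSsss   [S ::= a S s]
aaaSsss ⇒ aaaaSssss   [S ::= a S s]
aaaaSssss ⇒ aaaaaSsssss   [S ::= a S s]
aaaaaSsssss ⇒ aaaaaaSssssss   [S ::= a S s]
aaaaaaSssssss ⇒ aaaaaaaSsssssss   [S ::= a S s]
aaaaaaaSsssssss ⇒ aaaaaaaassssssss   [S ::= a s]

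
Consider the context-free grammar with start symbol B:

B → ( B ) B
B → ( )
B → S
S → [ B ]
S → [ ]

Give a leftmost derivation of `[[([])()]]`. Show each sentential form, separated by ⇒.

B ⇒ S   [B → S]
S ⇒ [B]   [S → [ B ]]
[B] ⇒ [S]   [B → S]
[S] ⇒ [[B]]   [S → [ B ]]
[[B]] ⇒ [[(B)B]]   [B → ( B ) B]
[[(B)B]] ⇒ [[(S)B]]   [B → S]
[[(S)B]] ⇒ [[([])B]]   [S → [ ]]
[[([])B]] ⇒ [[([])()]]   [B → ( )]

B ⇒ S ⇒ [B] ⇒ [S] ⇒ [[B]] ⇒ [[(B)B]] ⇒ [[(S)B]] ⇒ [[([])B]] ⇒ [[([])()]]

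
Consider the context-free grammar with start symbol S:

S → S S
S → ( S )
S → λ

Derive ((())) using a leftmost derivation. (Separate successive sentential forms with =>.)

S => (S) => (SS) => (SSS) => ((S)SS) => ((SS)SS) => (((S)S)SS) => ((()S)SS) => ((())SS) => ((())S) => ((()))

S => (S)   [S → ( S )]
(S) => (SS)   [S → S S]
(SS) => (SSS)   [S → S S]
(SSS) => ((S)SS)   [S → ( S )]
((S)SS) => ((SS)SS)   [S → S S]
((SS)SS) => (((S)S)SS)   [S → ( S )]
(((S)S)SS) => ((()S)SS)   [S → λ]
((()S)SS) => ((())SS)   [S → λ]
((())SS) => ((())S)   [S → λ]
((())S) => ((()))   [S → λ]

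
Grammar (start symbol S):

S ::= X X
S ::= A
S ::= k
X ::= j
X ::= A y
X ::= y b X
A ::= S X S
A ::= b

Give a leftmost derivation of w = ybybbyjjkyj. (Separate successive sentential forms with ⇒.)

S ⇒ XX   [S ::= X X]
XX ⇒ ybXX   [X ::= y b X]
ybXX ⇒ ybybXX   [X ::= y b X]
ybybXX ⇒ ybybAyX   [X ::= A y]
ybybAyX ⇒ ybybSXSyX   [A ::= S X S]
ybybSXSyX ⇒ ybybXXXSyX   [S ::= X X]
ybybXXXSyX ⇒ ybybAyXXSyX   [X ::= A y]
ybybAyXXSyX ⇒ ybybbyXXSyX   [A ::= b]
ybybbyXXSyX ⇒ ybybbyjXSyX   [X ::= j]
ybybbyjXSyX ⇒ ybybbyjjSyX   [X ::= j]
ybybbyjjSyX ⇒ ybybbyjjkyX   [S ::= k]
ybybbyjjkyX ⇒ ybybbyjjkyj   [X ::= j]

S ⇒ XX ⇒ ybXX ⇒ ybybXX ⇒ ybybAyX ⇒ ybybSXSyX ⇒ ybybXXXSyX ⇒ ybybAyXXSyX ⇒ ybybbyXXSyX ⇒ ybybbyjXSyX ⇒ ybybbyjjSyX ⇒ ybybbyjjkyX ⇒ ybybbyjjkyj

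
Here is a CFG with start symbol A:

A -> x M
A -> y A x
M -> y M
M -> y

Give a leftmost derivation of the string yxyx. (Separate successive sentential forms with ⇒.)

A⇒yAx⇒yxMx⇒yxyx

A ⇒ yAx   [A -> y A x]
yAx ⇒ yxMx   [A -> x M]
yxMx ⇒ yxyx   [M -> y]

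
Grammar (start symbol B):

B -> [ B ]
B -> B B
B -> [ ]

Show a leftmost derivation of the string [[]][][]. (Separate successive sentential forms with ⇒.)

B ⇒ BB ⇒ BBB ⇒ [B]BB ⇒ [[]]BB ⇒ [[]][]B ⇒ [[]][][]

B ⇒ BB   [B -> B B]
BB ⇒ BBB   [B -> B B]
BBB ⇒ [B]BB   [B -> [ B ]]
[B]BB ⇒ [[]]BB   [B -> [ ]]
[[]]BB ⇒ [[]][]B   [B -> [ ]]
[[]][]B ⇒ [[]][][]   [B -> [ ]]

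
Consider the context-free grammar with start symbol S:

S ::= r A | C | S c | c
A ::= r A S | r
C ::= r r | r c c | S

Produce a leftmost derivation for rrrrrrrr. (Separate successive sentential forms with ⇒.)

S ⇒ rA   [S ::= r A]
rA ⇒ rrAS   [A ::= r A S]
rrAS ⇒ rrrASS   [A ::= r A S]
rrrASS ⇒ rrrrSS   [A ::= r]
rrrrSS ⇒ rrrrCS   [S ::= C]
rrrrCS ⇒ rrrrrrS   [C ::= r r]
rrrrrrS ⇒ rrrrrrC   [S ::= C]
rrrrrrC ⇒ rrrrrrrr   [C ::= r r]

S ⇒ rA ⇒ rrAS ⇒ rrrASS ⇒ rrrrSS ⇒ rrrrCS ⇒ rrrrrrS ⇒ rrrrrrC ⇒ rrrrrrrr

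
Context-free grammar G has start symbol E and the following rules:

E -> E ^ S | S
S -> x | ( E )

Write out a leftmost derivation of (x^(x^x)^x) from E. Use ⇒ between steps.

E ⇒ S   [E -> S]
S ⇒ (E)   [S -> ( E )]
(E) ⇒ (E^S)   [E -> E ^ S]
(E^S) ⇒ (E^S^S)   [E -> E ^ S]
(E^S^S) ⇒ (S^S^S)   [E -> S]
(S^S^S) ⇒ (x^S^S)   [S -> x]
(x^S^S) ⇒ (x^(E)^S)   [S -> ( E )]
(x^(E)^S) ⇒ (x^(E^S)^S)   [E -> E ^ S]
(x^(E^S)^S) ⇒ (x^(S^S)^S)   [E -> S]
(x^(S^S)^S) ⇒ (x^(x^S)^S)   [S -> x]
(x^(x^S)^S) ⇒ (x^(x^x)^S)   [S -> x]
(x^(x^x)^S) ⇒ (x^(x^x)^x)   [S -> x]

E⇒S⇒(E)⇒(E^S)⇒(E^S^S)⇒(S^S^S)⇒(x^S^S)⇒(x^(E)^S)⇒(x^(E^S)^S)⇒(x^(S^S)^S)⇒(x^(x^S)^S)⇒(x^(x^x)^S)⇒(x^(x^x)^x)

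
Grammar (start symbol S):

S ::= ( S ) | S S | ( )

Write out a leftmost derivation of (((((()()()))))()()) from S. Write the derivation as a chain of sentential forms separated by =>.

S => (S) => (SS) => (SSS) => ((S)SS) => (((S))SS) => ((((S)))SS) => (((((S))))SS) => (((((SS))))SS) => (((((SSS))))SS) => (((((()SS))))SS) => (((((()()S))))SS) => (((((()()()))))SS) => (((((()()()))))()S) => (((((()()()))))()())

S => (S)   [S ::= ( S )]
(S) => (SS)   [S ::= S S]
(SS) => (SSS)   [S ::= S S]
(SSS) => ((S)SS)   [S ::= ( S )]
((S)SS) => (((S))SS)   [S ::= ( S )]
(((S))SS) => ((((S)))SS)   [S ::= ( S )]
((((S)))SS) => (((((S))))SS)   [S ::= ( S )]
(((((S))))SS) => (((((SS))))SS)   [S ::= S S]
(((((SS))))SS) => (((((SSS))))SS)   [S ::= S S]
(((((SSS))))SS) => (((((()SS))))SS)   [S ::= ( )]
(((((()SS))))SS) => (((((()()S))))SS)   [S ::= ( )]
(((((()()S))))SS) => (((((()()()))))SS)   [S ::= ( )]
(((((()()()))))SS) => (((((()()()))))()S)   [S ::= ( )]
(((((()()()))))()S) => (((((()()()))))()())   [S ::= ( )]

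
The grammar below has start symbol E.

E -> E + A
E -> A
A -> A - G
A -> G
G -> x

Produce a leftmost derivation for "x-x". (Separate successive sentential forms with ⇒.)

E ⇒ A   [E -> A]
A ⇒ A-G   [A -> A - G]
A-G ⇒ G-G   [A -> G]
G-G ⇒ x-G   [G -> x]
x-G ⇒ x-x   [G -> x]

E ⇒ A ⇒ A-G ⇒ G-G ⇒ x-G ⇒ x-x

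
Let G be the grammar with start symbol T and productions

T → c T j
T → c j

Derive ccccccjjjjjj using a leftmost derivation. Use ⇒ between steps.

T ⇒ cTj ⇒ ccTjj ⇒ cccTjjj ⇒ ccccTjjjj ⇒ cccccTjjjjj ⇒ ccccccjjjjjj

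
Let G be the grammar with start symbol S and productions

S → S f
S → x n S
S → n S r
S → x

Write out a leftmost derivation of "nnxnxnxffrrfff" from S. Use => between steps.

S => Sf => Sff => Sfff => nSrfff => nnSrrfff => nnxnSrrfff => nnxnxnSrrfff => nnxnxnSfrrfff => nnxnxnSffrrfff => nnxnxnxffrrfff

S => Sf   [S → S f]
Sf => Sff   [S → S f]
Sff => Sfff   [S → S f]
Sfff => nSrfff   [S → n S r]
nSrfff => nnSrrfff   [S → n S r]
nnSrrfff => nnxnSrrfff   [S → x n S]
nnxnSrrfff => nnxnxnSrrfff   [S → x n S]
nnxnxnSrrfff => nnxnxnSfrrfff   [S → S f]
nnxnxnSfrrfff => nnxnxnSffrrfff   [S → S f]
nnxnxnSffrrfff => nnxnxnxffrrfff   [S → x]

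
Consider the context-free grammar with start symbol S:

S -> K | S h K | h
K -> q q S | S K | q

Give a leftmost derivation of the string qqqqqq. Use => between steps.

S => K   [S -> K]
K => qqS   [K -> q q S]
qqS => qqK   [S -> K]
qqK => qqSK   [K -> S K]
qqSK => qqKK   [S -> K]
qqKK => qqqK   [K -> q]
qqqK => qqqqqS   [K -> q q S]
qqqqqS => qqqqqK   [S -> K]
qqqqqK => qqqqqq   [K -> q]

S=>K=>qqS=>qqK=>qqSK=>qqKK=>qqqK=>qqqqqS=>qqqqqK=>qqqqqq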